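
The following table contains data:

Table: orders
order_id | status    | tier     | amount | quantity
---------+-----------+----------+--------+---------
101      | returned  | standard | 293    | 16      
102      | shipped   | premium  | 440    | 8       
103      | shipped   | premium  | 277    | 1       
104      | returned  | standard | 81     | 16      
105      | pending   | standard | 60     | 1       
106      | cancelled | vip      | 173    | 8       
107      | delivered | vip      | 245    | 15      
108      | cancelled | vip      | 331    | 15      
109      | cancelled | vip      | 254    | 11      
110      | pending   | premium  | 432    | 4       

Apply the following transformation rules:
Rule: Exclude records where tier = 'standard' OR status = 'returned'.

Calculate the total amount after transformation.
2152

Step 1: Find records where tier = 'standard' OR status = 'returned'
Step 2: 3 records match, summing to 434
Step 3: Original sum: 2586
Step 4: Remaining sum = 2586 - 434 = 2152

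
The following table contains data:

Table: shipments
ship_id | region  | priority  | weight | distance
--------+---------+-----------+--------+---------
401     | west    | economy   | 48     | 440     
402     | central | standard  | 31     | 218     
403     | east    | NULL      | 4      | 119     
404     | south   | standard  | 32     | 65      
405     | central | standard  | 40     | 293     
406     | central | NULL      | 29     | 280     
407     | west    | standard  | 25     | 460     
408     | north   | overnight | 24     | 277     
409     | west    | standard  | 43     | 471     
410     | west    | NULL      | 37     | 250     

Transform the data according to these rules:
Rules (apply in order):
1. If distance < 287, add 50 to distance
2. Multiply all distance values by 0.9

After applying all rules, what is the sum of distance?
2855.7

Step 1: Apply Rule 1 - Add 50 to records with distance < 287
  - 6 records affected: 1209 + (6 × 50) = 1509
  - Unaffected records: 1664
  - Sum after Rule 1: 3173
Step 2: Apply Rule 2 - Multiply all by 0.9
  - 3173 × 0.9 = 2855.7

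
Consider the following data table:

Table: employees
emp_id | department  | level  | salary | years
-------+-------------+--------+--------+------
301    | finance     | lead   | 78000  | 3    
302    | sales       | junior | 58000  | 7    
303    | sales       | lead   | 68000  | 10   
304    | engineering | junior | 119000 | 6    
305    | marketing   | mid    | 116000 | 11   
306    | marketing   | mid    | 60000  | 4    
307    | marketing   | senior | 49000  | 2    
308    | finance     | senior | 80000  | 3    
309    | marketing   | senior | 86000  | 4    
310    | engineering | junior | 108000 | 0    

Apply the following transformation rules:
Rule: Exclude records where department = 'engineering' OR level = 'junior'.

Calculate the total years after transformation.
37

Step 1: Find records where department = 'engineering' OR level = 'junior'
Step 2: 3 records match, summing to 13
Step 3: Original sum: 50
Step 4: Remaining sum = 50 - 13 = 37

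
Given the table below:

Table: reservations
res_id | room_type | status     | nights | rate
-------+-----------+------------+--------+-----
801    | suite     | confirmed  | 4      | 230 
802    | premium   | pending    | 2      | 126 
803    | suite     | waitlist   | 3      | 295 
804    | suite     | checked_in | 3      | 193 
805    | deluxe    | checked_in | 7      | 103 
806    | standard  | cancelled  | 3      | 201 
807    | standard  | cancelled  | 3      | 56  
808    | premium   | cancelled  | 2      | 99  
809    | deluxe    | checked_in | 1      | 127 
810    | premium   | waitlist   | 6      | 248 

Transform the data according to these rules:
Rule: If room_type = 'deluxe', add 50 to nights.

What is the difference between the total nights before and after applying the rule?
100

Step 1: Original sum of nights = 34
Step 2: 2 records have room_type = 'deluxe'
Step 3: Each affected record changes by 50
Step 4: Total change = 2 × 50 = 100
Step 5: New sum = 34 + 100 = 134
Step 6: Difference = |134 - 34| = 100
        (Sum increased by 100)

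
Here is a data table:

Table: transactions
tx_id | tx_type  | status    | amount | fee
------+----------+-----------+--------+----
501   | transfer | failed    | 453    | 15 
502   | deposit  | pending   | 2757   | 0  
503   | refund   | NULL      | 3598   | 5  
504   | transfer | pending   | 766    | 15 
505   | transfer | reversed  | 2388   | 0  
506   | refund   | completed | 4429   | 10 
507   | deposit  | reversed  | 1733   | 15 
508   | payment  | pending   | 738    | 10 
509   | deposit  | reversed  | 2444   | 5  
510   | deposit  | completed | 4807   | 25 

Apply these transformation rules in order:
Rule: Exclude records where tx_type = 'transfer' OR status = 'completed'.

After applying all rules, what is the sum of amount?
11270

Step 1: Find records where tx_type = 'transfer' OR status = 'completed'
Step 2: 5 records match, summing to 12843
Step 3: Original sum: 24113
Step 4: Remaining sum = 24113 - 12843 = 11270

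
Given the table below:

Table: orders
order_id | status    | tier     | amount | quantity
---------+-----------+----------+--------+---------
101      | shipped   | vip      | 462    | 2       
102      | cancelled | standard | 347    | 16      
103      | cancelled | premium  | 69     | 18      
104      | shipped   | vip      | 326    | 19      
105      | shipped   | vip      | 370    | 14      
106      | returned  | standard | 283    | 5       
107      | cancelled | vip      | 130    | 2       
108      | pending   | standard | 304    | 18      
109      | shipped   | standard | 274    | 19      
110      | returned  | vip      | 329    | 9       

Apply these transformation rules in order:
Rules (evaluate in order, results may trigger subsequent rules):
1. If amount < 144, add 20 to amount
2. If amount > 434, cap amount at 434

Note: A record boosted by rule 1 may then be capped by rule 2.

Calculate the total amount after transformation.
2906

Step 1: Apply rule 1 to records with amount < 144
  - 2 records get bonus of 20
  - Of these, 0 records then exceed 434 and get capped
Step 2: Apply rule 2 to records with amount > 434
  - 1 records (original) are capped
Step 3: Calculate final sum = 2906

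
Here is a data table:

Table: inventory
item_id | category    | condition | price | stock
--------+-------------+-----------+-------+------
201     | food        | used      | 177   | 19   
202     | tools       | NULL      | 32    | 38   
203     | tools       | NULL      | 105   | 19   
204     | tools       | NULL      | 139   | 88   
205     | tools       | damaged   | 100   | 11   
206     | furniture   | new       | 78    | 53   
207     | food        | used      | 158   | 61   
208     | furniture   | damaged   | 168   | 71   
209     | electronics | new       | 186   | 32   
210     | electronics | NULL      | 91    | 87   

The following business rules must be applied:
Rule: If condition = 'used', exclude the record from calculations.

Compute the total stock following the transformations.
399

Step 1: Identify records where condition = 'used'
Step 2: The excluded records sum to 80
Step 3: Original total stock = 479
Step 4: Remaining total = 479 - 80 = 399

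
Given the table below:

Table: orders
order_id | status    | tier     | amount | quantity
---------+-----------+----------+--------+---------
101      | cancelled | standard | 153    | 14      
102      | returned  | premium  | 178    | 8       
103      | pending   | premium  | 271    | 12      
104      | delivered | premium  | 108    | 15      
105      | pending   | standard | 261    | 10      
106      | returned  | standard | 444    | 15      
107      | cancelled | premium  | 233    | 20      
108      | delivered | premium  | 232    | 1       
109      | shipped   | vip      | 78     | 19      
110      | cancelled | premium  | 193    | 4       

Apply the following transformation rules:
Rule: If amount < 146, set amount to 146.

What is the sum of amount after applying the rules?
2257

Step 1: 2 records have amount < 146
Step 2: These records originally summed to 186
Step 3: After setting to minimum: 2 × 146 = 292
Step 4: Unaffected records sum: 1965
Step 5: Final sum = 292 + 1965 = 2257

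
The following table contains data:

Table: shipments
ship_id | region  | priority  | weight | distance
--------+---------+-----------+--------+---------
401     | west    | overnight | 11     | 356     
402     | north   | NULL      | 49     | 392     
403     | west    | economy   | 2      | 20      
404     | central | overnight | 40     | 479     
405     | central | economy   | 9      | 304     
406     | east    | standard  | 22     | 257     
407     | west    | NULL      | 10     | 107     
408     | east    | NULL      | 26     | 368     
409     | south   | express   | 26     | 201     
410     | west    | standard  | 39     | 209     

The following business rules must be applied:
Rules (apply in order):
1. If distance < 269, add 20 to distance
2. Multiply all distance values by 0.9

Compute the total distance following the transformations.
2513.7

Step 1: Apply Rule 1 - Add 20 to records with distance < 269
  - 5 records affected: 794 + (5 × 20) = 894
  - Unaffected records: 1899
  - Sum after Rule 1: 2793
Step 2: Apply Rule 2 - Multiply all by 0.9
  - 2793 × 0.9 = 2513.7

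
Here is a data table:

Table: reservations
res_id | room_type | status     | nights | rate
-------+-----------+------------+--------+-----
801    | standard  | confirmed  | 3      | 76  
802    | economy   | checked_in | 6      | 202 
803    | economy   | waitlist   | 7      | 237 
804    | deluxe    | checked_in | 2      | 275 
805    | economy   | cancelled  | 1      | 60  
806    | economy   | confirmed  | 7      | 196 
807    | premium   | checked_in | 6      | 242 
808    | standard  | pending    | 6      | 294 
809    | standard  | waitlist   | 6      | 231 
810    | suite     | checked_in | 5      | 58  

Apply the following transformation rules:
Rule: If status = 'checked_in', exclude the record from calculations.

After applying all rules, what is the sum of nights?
30

Step 1: Identify records where status = 'checked_in'
Step 2: The excluded records sum to 19
Step 3: Original total nights = 49
Step 4: Remaining total = 49 - 19 = 30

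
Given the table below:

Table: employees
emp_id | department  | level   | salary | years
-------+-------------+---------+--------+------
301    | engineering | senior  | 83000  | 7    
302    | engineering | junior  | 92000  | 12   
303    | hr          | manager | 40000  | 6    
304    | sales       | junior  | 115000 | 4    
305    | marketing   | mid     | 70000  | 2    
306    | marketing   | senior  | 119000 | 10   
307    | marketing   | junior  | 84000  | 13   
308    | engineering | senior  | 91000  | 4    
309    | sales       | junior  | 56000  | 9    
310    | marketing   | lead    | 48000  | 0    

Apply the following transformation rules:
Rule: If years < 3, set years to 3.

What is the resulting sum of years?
71

Step 1: 2 records have years < 3
Step 2: These records originally summed to 2
Step 3: After setting to minimum: 2 × 3 = 6
Step 4: Unaffected records sum: 65
Step 5: Final sum = 6 + 65 = 71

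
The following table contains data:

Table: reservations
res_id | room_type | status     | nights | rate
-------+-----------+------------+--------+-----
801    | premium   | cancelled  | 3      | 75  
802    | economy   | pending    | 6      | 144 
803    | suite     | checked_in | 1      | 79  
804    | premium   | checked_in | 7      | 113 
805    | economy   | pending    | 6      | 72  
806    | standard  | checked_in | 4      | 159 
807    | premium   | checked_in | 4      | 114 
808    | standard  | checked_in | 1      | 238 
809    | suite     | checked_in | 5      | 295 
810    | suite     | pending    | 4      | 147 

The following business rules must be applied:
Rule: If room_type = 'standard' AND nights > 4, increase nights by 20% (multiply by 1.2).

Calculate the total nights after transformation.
41

Step 1: Find records where room_type = 'standard' AND nights > 4
Step 2: 0 records match, summing to 0
Step 3: After multiplier: 0 × 1.2 = 0.0
Step 4: Unaffected records sum: 41
Step 5: Final sum = 0.0 + 41 = 41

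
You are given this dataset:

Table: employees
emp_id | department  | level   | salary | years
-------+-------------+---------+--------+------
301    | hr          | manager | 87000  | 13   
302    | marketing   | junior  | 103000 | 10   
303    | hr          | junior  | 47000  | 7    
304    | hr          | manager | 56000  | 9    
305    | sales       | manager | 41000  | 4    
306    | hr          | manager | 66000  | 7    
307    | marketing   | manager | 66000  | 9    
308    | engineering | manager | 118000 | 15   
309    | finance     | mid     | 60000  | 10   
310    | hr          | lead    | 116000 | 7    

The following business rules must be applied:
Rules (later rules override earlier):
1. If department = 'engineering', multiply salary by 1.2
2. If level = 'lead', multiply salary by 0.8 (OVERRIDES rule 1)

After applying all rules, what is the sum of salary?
760400.0

Step 1: Rule 2 takes priority for records with level = 'lead'
  - 1 records: 116000 × 0.8 = 92800.0
Step 2: Rule 1 applies to remaining records with department = 'engineering'
  - 1 records: 118000 × 1.2 = 141600.0
Step 3: Other records unchanged: 526000
Step 4: Final sum = 92800.0 + 141600.0 + 526000 = 760400.0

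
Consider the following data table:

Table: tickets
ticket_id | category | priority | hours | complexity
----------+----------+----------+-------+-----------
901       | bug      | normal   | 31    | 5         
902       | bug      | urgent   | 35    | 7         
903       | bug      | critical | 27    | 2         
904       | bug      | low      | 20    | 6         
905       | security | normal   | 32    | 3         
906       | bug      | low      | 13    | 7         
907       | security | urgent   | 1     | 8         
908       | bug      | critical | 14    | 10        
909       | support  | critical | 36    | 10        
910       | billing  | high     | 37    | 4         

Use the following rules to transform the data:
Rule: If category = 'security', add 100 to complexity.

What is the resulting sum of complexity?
262

Step 1: Count records where category = 'security': 2
Step 2: Total bonus added: 2 × 100 = 200
Step 3: Original sum of complexity: 62
Step 4: Final sum = 62 + 200 = 262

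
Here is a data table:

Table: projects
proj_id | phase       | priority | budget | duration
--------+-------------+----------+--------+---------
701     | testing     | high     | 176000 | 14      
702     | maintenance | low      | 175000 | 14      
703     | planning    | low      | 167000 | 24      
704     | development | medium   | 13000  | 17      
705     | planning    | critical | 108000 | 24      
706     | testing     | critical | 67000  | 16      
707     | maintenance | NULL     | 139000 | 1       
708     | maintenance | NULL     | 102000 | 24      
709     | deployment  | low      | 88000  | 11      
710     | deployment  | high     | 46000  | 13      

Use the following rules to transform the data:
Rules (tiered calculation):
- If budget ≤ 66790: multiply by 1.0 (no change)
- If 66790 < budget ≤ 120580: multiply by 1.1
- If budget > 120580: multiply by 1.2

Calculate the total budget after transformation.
1248900.0

Step 1: Tier 1 (budget ≤ 66790): 2 records, sum = 59000 × 1.0 = 59000.0
Step 2: Tier 2 (66790 < budget ≤ 120580): 4 records, sum = 365000 × 1.1 = 401500.0
Step 3: Tier 3 (budget > 120580): 4 records, sum = 657000 × 1.2 = 788400.0
Step 4: Final sum = 59000.0 + 401500.0 + 788400.0 = 1248900.0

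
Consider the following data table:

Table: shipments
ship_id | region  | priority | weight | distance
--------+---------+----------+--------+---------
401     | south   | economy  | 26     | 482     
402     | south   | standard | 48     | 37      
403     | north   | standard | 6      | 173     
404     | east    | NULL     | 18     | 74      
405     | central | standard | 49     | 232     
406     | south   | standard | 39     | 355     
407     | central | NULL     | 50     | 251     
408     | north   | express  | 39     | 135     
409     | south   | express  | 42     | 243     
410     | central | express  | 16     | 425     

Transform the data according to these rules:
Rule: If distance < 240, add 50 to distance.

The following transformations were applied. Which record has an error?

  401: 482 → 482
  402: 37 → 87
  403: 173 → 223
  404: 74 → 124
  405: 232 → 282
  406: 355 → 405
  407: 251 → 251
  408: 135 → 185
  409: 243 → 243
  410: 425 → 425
Record 406 has an error. The correct transformed value should be 355, not 405.

Step 1: Check each record against the rule
Step 2: Record 406 has distance = 355
Step 3: Since 355 >= 240, the bonus should not have been applied
Step 4: Correct value = 355, but claimed value = 405
Conclusion: Record 406 has the error.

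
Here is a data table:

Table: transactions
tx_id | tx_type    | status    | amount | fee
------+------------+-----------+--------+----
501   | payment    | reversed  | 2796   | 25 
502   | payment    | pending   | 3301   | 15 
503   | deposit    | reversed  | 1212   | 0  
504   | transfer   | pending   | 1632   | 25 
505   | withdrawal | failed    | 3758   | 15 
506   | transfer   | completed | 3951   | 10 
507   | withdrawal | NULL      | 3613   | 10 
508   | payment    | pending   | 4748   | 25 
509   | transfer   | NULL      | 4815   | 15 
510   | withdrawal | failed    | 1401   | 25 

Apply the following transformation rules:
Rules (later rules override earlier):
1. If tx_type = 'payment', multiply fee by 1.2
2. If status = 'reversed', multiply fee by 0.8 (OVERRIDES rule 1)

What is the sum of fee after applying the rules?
168.0

Step 1: Rule 2 takes priority for records with status = 'reversed'
  - 2 records: 25 × 0.8 = 20.0
Step 2: Rule 1 applies to remaining records with tx_type = 'payment'
  - 2 records: 40 × 1.2 = 48.0
Step 3: Other records unchanged: 100
Step 4: Final sum = 20.0 + 48.0 + 100 = 168.0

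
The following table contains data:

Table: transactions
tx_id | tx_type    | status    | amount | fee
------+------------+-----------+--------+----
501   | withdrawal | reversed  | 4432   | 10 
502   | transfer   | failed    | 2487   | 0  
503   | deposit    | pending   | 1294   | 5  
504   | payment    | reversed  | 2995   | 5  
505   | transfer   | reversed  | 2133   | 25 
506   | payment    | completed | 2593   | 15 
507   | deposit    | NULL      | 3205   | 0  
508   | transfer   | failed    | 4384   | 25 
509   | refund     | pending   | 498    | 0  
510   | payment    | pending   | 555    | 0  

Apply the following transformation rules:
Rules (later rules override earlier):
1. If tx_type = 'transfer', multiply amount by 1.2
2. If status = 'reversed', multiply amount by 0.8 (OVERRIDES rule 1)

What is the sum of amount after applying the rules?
24038.2

Step 1: Rule 2 takes priority for records with status = 'reversed'
  - 3 records: 9560 × 0.8 = 7648.0
Step 2: Rule 1 applies to remaining records with tx_type = 'transfer'
  - 2 records: 6871 × 1.2 = 8245.2
Step 3: Other records unchanged: 8145
Step 4: Final sum = 7648.0 + 8245.2 + 8145 = 24038.2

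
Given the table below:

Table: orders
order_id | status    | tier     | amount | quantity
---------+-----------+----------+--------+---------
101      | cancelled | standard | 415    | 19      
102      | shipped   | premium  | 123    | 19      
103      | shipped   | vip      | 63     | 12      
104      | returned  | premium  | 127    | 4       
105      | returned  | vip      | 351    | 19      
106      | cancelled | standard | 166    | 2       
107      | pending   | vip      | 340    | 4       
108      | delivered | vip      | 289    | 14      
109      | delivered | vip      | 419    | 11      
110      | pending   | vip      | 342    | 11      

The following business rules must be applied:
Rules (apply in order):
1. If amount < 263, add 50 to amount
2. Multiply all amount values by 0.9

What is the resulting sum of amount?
2551.5

Step 1: Apply Rule 1 - Add 50 to records with amount < 263
  - 4 records affected: 479 + (4 × 50) = 679
  - Unaffected records: 2156
  - Sum after Rule 1: 2835
Step 2: Apply Rule 2 - Multiply all by 0.9
  - 2835 × 0.9 = 2551.5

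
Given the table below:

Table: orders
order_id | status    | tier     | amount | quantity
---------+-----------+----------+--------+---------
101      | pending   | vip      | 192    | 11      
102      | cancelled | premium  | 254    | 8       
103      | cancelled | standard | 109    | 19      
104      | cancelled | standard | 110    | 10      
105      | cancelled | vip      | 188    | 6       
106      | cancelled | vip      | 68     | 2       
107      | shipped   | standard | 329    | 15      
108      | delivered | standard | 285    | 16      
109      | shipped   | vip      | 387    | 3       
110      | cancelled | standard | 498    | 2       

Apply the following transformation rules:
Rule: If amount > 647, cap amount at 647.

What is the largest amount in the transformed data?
498

Step 1: Original maximum amount = 498
Step 2: Check cap of 647 against maximum
Step 3: No records exceed the cap (max 498 <= cap 647), so no capping applies
Step 4: Maximum after transformation = 498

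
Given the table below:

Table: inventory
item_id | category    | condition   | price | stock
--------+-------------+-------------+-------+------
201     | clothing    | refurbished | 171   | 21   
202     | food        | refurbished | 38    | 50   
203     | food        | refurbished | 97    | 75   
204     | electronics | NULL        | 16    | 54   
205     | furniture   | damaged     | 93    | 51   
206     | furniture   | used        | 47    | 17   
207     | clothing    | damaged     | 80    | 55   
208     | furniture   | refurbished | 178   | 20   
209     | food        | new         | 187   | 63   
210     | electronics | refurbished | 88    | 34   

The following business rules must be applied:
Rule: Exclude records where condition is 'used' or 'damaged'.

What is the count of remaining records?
7

Step 1: Count records to exclude
  - 1 (used) + 2 (damaged) = 3 records
Step 2: Total records: 10
Step 3: Remaining = 10 - 3 = 7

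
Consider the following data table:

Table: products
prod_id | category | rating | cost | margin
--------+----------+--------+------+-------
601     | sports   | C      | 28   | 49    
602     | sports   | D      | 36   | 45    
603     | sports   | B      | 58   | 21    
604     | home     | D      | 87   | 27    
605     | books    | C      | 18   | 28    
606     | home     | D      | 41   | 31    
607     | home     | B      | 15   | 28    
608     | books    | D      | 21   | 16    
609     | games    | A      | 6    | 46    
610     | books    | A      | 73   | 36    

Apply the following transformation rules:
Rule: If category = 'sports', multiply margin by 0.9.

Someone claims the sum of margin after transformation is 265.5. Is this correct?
No, the correct result is 315.5.

Step 1: Calculate the correct sum after transformation
Step 2: Apply multiplier 0.9 to records where category = 'sports'
Step 3: Correct result = 315.5
Step 4: Claimed result = 265.5
Step 5: 315.5 ≠ 265.5
Conclusion: The claimed result is incorrect. The correct answer is 315.5.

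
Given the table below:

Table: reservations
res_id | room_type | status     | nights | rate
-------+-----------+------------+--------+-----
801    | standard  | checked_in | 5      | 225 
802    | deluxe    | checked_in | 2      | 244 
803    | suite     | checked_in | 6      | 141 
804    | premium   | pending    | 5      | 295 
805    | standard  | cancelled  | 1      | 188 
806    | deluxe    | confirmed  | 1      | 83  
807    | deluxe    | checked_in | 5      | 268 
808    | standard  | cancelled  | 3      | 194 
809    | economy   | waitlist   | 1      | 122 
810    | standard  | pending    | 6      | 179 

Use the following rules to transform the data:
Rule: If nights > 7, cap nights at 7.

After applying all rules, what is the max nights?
6

Step 1: Original maximum nights = 6
Step 2: Check cap of 7 against maximum
Step 3: No records exceed the cap (max 6 <= cap 7), so no capping applies
Step 4: Maximum after transformation = 6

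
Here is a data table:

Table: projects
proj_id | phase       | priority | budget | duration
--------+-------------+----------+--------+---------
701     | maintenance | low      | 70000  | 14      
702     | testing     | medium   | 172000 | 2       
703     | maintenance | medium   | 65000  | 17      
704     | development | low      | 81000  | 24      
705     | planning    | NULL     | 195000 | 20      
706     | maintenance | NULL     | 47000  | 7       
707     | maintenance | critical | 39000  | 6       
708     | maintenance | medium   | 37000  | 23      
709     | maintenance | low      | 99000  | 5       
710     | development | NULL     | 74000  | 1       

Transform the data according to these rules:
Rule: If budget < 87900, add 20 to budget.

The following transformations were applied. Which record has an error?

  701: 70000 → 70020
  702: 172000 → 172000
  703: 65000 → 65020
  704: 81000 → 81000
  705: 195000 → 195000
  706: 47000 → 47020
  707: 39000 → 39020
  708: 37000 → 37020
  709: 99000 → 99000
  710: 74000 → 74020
Record 704 has an error. The correct transformed value should be 81020, not 81000.

Step 1: Check each record against the rule
Step 2: Record 704 has budget = 81000
Step 3: Since 81000 < 87900, the bonus should have been applied
Step 4: Correct value = 81020, but claimed value = 81000
Conclusion: Record 704 has the error.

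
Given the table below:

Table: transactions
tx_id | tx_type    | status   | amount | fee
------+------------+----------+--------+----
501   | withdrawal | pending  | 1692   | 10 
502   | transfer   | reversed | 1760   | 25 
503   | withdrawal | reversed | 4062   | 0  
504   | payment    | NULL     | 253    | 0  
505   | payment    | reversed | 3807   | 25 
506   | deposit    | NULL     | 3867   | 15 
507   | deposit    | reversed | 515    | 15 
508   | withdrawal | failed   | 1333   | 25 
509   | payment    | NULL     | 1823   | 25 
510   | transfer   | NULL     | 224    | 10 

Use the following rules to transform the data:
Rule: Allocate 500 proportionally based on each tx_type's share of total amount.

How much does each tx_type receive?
deposit: 113.31, payment: 152.13, transfer: 51.3, withdrawal: 183.26

Step 1: Calculate total amount = 19336
Step 2: Calculate each tx_type's proportion:
  deposit: 4382/19336 = 22.66% → 113.31
  payment: 5883/19336 = 30.43% → 152.13
  transfer: 1984/19336 = 10.26% → 51.3
  withdrawal: 7087/19336 = 36.65% → 183.26
Step 3: Verify: sum of allocations ≈ 500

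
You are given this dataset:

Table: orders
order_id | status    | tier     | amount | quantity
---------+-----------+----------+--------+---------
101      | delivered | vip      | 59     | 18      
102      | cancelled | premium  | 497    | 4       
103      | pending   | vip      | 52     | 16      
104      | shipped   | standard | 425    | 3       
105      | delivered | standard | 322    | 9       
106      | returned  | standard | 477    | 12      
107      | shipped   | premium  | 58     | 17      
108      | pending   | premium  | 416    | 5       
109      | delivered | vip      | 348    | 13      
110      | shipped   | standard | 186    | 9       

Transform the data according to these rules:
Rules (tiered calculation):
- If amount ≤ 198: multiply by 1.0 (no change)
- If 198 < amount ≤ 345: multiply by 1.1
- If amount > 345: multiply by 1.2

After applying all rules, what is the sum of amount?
3304.8

Step 1: Tier 1 (amount ≤ 198): 4 records, sum = 355 × 1.0 = 355.0
Step 2: Tier 2 (198 < amount ≤ 345): 1 records, sum = 322 × 1.1 = 354.2
Step 3: Tier 3 (amount > 345): 5 records, sum = 2163 × 1.2 = 2595.6
Step 4: Final sum = 355.0 + 354.2 + 2595.6 = 3304.8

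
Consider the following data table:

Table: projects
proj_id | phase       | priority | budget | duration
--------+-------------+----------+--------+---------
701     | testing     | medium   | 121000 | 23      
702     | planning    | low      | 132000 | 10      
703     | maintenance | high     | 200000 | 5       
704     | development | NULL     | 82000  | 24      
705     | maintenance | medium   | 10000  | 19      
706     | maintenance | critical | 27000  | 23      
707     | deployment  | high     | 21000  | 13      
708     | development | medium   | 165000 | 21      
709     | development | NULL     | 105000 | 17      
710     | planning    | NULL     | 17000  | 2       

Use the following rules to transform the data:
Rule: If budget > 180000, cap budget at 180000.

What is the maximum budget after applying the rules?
180000

Step 1: Original maximum budget = 200000
Step 2: Apply cap at 180000
Step 3: 1 records had budget > 180000 and were capped
Step 4: Maximum after transformation = 180000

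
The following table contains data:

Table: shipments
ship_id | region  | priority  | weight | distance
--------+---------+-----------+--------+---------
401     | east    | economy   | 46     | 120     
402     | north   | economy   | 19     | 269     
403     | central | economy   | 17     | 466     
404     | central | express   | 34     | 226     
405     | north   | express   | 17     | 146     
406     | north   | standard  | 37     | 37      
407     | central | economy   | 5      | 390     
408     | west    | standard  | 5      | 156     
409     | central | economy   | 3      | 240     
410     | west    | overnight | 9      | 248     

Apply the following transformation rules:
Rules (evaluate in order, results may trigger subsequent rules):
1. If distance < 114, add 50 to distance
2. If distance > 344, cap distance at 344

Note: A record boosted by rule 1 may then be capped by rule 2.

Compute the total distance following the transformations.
2180

Step 1: Apply rule 1 to records with distance < 114
  - 1 records get bonus of 50
  - Of these, 0 records then exceed 344 and get capped
Step 2: Apply rule 2 to records with distance > 344
  - 2 records (original) are capped
Step 3: Calculate final sum = 2180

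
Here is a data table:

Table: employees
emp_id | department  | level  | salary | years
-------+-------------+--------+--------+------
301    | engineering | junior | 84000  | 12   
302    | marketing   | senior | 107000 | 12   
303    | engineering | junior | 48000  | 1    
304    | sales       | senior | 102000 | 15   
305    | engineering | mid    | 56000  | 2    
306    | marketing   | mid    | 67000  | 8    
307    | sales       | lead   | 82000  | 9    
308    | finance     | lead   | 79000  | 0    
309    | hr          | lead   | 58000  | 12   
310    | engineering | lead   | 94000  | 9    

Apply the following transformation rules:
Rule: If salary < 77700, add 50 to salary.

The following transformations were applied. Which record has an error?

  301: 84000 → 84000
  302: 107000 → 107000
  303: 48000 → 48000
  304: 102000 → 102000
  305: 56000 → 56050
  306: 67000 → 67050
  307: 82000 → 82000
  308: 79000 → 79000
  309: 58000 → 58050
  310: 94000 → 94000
Record 303 has an error. The correct transformed value should be 48050, not 48000.

Step 1: Check each record against the rule
Step 2: Record 303 has salary = 48000
Step 3: Since 48000 < 77700, the bonus should have been applied
Step 4: Correct value = 48050, but claimed value = 48000
Conclusion: Record 303 has the error.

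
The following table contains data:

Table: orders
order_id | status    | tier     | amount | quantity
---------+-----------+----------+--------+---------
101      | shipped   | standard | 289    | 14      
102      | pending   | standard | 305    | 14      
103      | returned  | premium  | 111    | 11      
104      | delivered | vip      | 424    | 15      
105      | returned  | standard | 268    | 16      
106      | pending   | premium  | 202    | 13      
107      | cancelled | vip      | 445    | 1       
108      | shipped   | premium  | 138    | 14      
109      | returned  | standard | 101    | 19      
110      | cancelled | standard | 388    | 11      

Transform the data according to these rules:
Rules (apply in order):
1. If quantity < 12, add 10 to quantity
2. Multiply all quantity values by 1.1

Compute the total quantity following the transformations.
173.8

Step 1: Apply Rule 1 - Add 10 to records with quantity < 12
  - 3 records affected: 23 + (3 × 10) = 53
  - Unaffected records: 105
  - Sum after Rule 1: 158
Step 2: Apply Rule 2 - Multiply all by 1.1
  - 158 × 1.1 = 173.8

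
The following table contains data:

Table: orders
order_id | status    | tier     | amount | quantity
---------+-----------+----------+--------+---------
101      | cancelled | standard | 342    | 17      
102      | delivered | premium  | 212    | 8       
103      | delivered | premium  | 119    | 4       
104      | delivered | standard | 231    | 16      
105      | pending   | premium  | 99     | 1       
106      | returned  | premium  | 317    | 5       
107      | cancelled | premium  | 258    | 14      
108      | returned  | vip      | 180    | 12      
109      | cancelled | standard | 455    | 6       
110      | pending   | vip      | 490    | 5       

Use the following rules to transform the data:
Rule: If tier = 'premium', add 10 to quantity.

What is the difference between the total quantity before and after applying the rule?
50

Step 1: Original sum of quantity = 88
Step 2: 5 records have tier = 'premium'
Step 3: Each affected record changes by 10
Step 4: Total change = 5 × 10 = 50
Step 5: New sum = 88 + 50 = 138
Step 6: Difference = |138 - 88| = 50
        (Sum increased by 50)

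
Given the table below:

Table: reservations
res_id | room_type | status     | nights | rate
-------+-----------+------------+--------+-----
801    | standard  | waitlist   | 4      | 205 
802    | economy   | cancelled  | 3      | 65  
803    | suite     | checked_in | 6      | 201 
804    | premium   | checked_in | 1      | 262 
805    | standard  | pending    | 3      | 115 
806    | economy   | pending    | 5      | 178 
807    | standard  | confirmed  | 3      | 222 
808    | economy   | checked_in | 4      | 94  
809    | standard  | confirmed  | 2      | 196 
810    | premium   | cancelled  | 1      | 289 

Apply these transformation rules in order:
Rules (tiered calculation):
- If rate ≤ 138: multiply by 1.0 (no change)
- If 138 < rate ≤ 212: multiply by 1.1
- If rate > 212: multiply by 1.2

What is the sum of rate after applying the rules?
2059.6

Step 1: Tier 1 (rate ≤ 138): 3 records, sum = 274 × 1.0 = 274.0
Step 2: Tier 2 (138 < rate ≤ 212): 4 records, sum = 780 × 1.1 = 858.0
Step 3: Tier 3 (rate > 212): 3 records, sum = 773 × 1.2 = 927.6
Step 4: Final sum = 274.0 + 858.0 + 927.6 = 2059.6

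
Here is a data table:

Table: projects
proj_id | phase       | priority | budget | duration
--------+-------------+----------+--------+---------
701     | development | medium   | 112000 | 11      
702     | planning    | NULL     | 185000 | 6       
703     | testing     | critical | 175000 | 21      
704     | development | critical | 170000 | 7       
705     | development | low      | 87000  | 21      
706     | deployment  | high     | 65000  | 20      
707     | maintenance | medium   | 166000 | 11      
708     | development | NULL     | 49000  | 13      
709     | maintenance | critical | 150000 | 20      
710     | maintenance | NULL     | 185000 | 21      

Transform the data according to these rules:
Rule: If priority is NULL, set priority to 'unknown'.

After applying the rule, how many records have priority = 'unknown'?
3

Step 1: Count records where priority IS NULL
Step 2: Found 3 records with NULL priority
Step 3: These records will have priority set to 'unknown'
Step 4: Records already having priority = 'unknown': 0
Step 5: Answer: 3 + 0 = 3 records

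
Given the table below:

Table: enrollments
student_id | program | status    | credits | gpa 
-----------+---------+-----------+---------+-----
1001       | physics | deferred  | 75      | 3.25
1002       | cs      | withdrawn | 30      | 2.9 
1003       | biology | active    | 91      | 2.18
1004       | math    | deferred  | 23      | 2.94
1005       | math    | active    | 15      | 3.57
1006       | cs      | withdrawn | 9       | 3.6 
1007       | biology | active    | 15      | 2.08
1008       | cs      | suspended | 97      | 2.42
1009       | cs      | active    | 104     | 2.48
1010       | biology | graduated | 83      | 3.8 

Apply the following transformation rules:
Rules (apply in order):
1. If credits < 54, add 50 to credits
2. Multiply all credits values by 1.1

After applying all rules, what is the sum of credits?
871.2

Step 1: Apply Rule 1 - Add 50 to records with credits < 54
  - 5 records affected: 92 + (5 × 50) = 342
  - Unaffected records: 450
  - Sum after Rule 1: 792
Step 2: Apply Rule 2 - Multiply all by 1.1
  - 792 × 1.1 = 871.2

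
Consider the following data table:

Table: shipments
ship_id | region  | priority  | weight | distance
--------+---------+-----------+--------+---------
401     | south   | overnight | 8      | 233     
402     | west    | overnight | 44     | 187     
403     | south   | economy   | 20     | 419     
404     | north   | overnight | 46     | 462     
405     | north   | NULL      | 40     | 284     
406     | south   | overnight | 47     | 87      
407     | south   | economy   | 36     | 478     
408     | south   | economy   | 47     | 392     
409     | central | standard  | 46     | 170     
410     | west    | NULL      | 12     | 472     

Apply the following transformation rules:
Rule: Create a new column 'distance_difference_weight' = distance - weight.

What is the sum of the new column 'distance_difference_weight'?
2838

Step 1: For each record, compute distance - weight
Example calculations:
  233 - 8 = 225
  187 - 44 = 143
  419 - 20 = 399
  ...
Step 2: Sum all derived values
Step 3: Total = 2838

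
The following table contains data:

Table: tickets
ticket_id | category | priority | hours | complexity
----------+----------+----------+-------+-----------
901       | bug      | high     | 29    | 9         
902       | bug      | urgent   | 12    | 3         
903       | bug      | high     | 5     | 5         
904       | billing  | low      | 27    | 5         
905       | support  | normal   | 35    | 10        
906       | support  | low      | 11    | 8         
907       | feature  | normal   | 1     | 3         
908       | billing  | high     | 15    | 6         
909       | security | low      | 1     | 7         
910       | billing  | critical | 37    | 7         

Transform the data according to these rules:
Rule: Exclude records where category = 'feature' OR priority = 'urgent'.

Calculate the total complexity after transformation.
57

Step 1: Find records where category = 'feature' OR priority = 'urgent'
Step 2: 2 records match, summing to 6
Step 3: Original sum: 63
Step 4: Remaining sum = 63 - 6 = 57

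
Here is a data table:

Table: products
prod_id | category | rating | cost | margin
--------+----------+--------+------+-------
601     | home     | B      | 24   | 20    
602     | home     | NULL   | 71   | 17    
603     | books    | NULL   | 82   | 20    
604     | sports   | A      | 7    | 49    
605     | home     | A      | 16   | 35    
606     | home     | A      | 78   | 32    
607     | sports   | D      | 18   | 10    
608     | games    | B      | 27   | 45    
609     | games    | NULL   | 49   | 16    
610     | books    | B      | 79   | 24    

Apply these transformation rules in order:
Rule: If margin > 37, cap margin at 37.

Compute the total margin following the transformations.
248

Step 1: 2 records have margin > 37
Step 2: These records originally summed to 94
Step 3: After capping: 2 × 37 = 74
Step 4: Unaffected records sum: 174
Step 5: Final sum = 74 + 174 = 248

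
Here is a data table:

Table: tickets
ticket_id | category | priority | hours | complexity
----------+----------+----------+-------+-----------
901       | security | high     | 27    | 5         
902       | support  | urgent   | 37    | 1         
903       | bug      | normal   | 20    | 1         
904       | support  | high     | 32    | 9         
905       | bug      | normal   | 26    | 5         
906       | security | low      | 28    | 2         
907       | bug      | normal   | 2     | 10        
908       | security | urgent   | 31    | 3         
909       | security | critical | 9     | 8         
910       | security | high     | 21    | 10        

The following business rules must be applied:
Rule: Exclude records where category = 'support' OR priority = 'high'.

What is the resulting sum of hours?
116

Step 1: Find records where category = 'support' OR priority = 'high'
Step 2: 4 records match, summing to 117
Step 3: Original sum: 233
Step 4: Remaining sum = 233 - 117 = 116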